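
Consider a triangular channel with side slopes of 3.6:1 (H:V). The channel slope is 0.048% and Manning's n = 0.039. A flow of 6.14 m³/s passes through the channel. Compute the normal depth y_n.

Manning's equation rearranged: A R^(2/3) = nQ / (1·√S) = 0.039 × 6.14 / (√0.00048) = 10.93.
Trying y = 1.62 m: A R^(2/3) = 8.009 — low.
Trying y = 1.82 m: A R^(2/3) = 10.92 — matches.

y_n = 1.82 m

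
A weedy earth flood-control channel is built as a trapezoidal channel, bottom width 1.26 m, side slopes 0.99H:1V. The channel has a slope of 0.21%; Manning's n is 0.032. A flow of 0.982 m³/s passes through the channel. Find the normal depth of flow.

y_n = 0.657 m

Manning's equation rearranged: A R^(2/3) = nQ / (1·√S) = 0.032 × 0.982 / (√0.0021) = 0.6857.
Try y = 0.835 m: A R^(2/3) = 1.072 — too large.
Try y = 0.571 m: A R^(2/3) = 0.5309 — too small.
Try y = 0.657 m: A R^(2/3) = 0.6856 — matches.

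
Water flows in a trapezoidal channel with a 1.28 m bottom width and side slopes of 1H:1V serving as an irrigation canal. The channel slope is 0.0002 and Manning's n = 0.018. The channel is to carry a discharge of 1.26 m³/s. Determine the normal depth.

Manning's equation rearranged: A R^(2/3) = nQ / (1·√S) = 0.018 × 1.26 / (√0.0002) = 1.604.
At y = 0.856 m: A R^(2/3) = 1.143 — short.
At y = 1.13 m: A R^(2/3) = 1.955 — over.
At y = 1.02 m: A R^(2/3) = 1.6 — matches.

y_n = 1.02 m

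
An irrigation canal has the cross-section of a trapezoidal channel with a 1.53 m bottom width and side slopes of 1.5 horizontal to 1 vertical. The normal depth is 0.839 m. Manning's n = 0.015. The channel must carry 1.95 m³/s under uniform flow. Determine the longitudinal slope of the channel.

S = 0.00038

With bottom width b = 1.53 m and side slope z = 1.5: A = (b + zy)y = (1.53 + 1.5×0.839)×0.839 = 2.34 m²; P = b + 2y√(1+z²) = 1.53 + 2×0.839×1.803 = 4.555 m.
Hydraulic radius R = A/P = 2.34/4.555 = 0.5136 m.
From Manning's equation, S = [nQ / (1 A R^(2/3))]² = [0.015 × 1.95 / (1 × 2.34 × 0.5136^(2/3))]² = 0.00038.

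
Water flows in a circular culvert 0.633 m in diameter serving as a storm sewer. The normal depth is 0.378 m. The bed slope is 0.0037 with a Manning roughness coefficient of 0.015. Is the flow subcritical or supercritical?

subcritical

For a circular section of diameter D = 0.633 m at depth y = 0.378 m, the central angle is θ = 2 arccos(1 − 2y/D) = 3.533 rad. Then A = (D²/8)(θ − sin θ) = 0.196 m² and P = Dθ/2 = 1.118 m.
Hydraulic radius R = A/P = 0.196/1.118 = 0.1753 m.
V = (1/n) R^(2/3) √S = (1/0.015) × 0.1753^(2/3) × √0.0037 = 1.27 m/s. Hydraulic depth D_h = A/T = 0.196/0.6209 = 0.3157 m.
Froude number Fr = V/√(g·D_h) = 1.27/√(9.81×0.3157) = 0.722, which is less than 1, so the flow is subcritical.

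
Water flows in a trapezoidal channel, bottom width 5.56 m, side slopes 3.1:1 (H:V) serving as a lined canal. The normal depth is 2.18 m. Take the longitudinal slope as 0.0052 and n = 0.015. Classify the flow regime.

supercritical

With bottom width b = 5.56 m and side slope z = 3.1: A = (b + zy)y = (5.56 + 3.1×2.18)×2.18 = 26.85 m²; P = b + 2y√(1+z²) = 5.56 + 2×2.18×3.257 = 19.76 m.
Hydraulic radius R = A/P = 26.85/19.76 = 1.359 m.
V = (1/n) R^(2/3) √S = (1/0.015) × 1.359^(2/3) × √0.0052 = 5.898 m/s. Hydraulic depth D_h = A/T = 26.85/19.08 = 1.408 m.
Froude number Fr = V/√(g·D_h) = 5.898/√(9.81×1.408) = 1.59, which is greater than 1, so the flow is supercritical.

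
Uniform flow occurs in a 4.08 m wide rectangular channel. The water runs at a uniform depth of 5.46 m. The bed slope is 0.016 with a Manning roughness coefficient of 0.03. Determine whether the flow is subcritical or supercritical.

Flow area A = b·y = 4.08 × 5.46 = 22.28 m². Wetted perimeter P = b + 2y = 4.08 + 2×5.46 = 15 m.
Hydraulic radius R = A/P = 22.28/15 = 1.485 m.
V = (1/n) R^(2/3) √S = (1/0.03) × 1.485^(2/3) × √0.016 = 5.488 m/s. Hydraulic depth D_h = A/T = 22.28/4.08 = 5.46 m.
Froude number Fr = V/√(g·D_h) = 5.488/√(9.81×5.46) = 0.75, which is less than 1, so the flow is subcritical.

subcritical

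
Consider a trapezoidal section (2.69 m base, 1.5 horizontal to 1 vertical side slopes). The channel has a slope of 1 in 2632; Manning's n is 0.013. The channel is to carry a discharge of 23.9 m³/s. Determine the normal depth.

y_n = 2.25 m

Manning's equation rearranged: A R^(2/3) = nQ / (1·√S) = 0.013 × 23.9 / (√0.0003799) = 15.94.
At y = 1.8 m: A R^(2/3) = 10.07 — too small.
At y = 2.62 m: A R^(2/3) = 22.01 — too large.
At y = 2.25 m: A R^(2/3) = 15.95 — close enough.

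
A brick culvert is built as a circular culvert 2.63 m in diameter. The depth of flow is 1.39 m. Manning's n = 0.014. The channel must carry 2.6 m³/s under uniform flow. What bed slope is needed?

S = 0.000261

For a circular section of diameter D = 2.63 m at depth y = 1.39 m, the central angle is θ = 2 arccos(1 − 2y/D) = 3.256 rad. Then A = (D²/8)(θ − sin θ) = 2.913 m² and P = Dθ/2 = 4.281 m.
Hydraulic radius R = A/P = 2.913/4.281 = 0.6805 m.
From Manning's equation, S = [nQ / (1 A R^(2/3))]² = [0.014 × 2.6 / (1 × 2.913 × 0.6805^(2/3))]² = 0.000261.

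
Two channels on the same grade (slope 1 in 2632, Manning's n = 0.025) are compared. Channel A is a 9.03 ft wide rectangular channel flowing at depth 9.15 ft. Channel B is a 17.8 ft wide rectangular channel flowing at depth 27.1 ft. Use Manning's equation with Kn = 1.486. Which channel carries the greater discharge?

Channel A: Flow area A = b·y = 9.03 × 9.15 = 82.62 ft². Wetted perimeter P = b + 2y = 9.03 + 2×9.15 = 27.33 ft. Hydraulic radius R = A/P = 82.62/27.33 = 3.023 ft. Q_A = (1.486/0.025)·82.62·3.023^(2/3)·√0.0003799 = 200.2 ft³/s.
Channel B: Flow area A = b·y = 17.8 × 27.1 = 482.4 ft². Wetted perimeter P = b + 2y = 17.8 + 2×27.1 = 72 ft. Hydraulic radius R = A/P = 482.4/72 = 6.7 ft. Q_B = (1.486/0.025)·482.4·6.7^(2/3)·√0.0003799 = 1986 ft³/s.
Q_A = 200.2 ft³/s vs Q_B = 1986 ft³/s, so channel B carries more.

channel B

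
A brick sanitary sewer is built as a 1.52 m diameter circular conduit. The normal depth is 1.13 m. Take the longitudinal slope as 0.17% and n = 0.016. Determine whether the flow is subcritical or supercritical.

subcritical

For a circular section of diameter D = 1.52 m at depth y = 1.13 m, the central angle is θ = 2 arccos(1 − 2y/D) = 4.159 rad. Then A = (D²/8)(θ − sin θ) = 1.447 m² and P = Dθ/2 = 3.16 m.
Hydraulic radius R = A/P = 1.447/3.16 = 0.4577 m.
V = (1/n) R^(2/3) √S = (1/0.016) × 0.4577^(2/3) × √0.0017 = 1.531 m/s. Hydraulic depth D_h = A/T = 1.447/1.328 = 1.09 m.
Froude number Fr = V/√(g·D_h) = 1.531/√(9.81×1.09) = 0.468, which is less than 1, so the flow is subcritical.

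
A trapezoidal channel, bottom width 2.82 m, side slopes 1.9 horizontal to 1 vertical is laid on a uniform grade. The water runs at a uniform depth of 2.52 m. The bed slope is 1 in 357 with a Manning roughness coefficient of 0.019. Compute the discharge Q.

Q = 67 m³/s

With bottom width b = 2.82 m and side slope z = 1.9: A = (b + zy)y = (2.82 + 1.9×2.52)×2.52 = 19.17 m²; P = b + 2y√(1+z²) = 2.82 + 2×2.52×2.147 = 13.64 m.
Hydraulic radius R = A/P = 19.17/13.64 = 1.405 m.
Manning's equation: Q = (1/n) A R^(2/3) S^(1/2) = (1/0.019) × 19.17 × 1.405^(2/3) × 0.002801^(1/2) = 67 m³/s.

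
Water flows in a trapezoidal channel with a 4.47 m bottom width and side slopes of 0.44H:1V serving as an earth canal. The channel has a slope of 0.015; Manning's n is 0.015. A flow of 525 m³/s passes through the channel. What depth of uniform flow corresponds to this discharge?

y_n = 5.42 m

Manning's equation rearranged: A R^(2/3) = nQ / (1·√S) = 0.015 × 525 / (√0.015) = 64.3.
Trying y = 6.52 m: A R^(2/3) = 89.46 — high.
Trying y = 4.55 m: A R^(2/3) = 47.42 — low.
Trying y = 5.42 m: A R^(2/3) = 64.31 — matches.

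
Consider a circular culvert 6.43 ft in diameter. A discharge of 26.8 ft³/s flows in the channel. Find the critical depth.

At critical depth, Q² T / (g A³) = 1, i.e. A³/T = Q²/g = 26.8²/32.2 = 22.31.
Try y = 1.51 ft: A³/T = 36 — too large.
Try y = 1.2 ft: A³/T = 14.65 — too small.
Try y = 1.34 ft: A³/T = 22.57 — close enough.

y_c = 1.34 ft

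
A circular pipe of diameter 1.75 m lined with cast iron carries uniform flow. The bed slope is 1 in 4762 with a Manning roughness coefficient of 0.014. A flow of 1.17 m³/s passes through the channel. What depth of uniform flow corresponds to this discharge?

Manning's equation rearranged: A R^(2/3) = nQ / (1·√S) = 0.014 × 1.17 / (√0.00021) = 1.13.
At y = 0.904 m: A R^(2/3) = 0.7322 — low.
At y = 1.48 m: A R^(2/3) = 1.423 — high.
At y = 1.2 m: A R^(2/3) = 1.129 — ≈ 1.13.

y_n = 1.2 m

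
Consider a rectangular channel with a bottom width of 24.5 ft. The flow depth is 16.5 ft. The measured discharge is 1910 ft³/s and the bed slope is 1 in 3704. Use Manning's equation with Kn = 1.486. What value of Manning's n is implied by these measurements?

n = 0.019

Flow area A = b·y = 24.5 × 16.5 = 404.2 ft². Wetted perimeter P = b + 2y = 24.5 + 2×16.5 = 57.5 ft.
Hydraulic radius R = A/P = 404.2/57.5 = 7.03 ft.
Rearranging Manning's equation: n = (1.486/Q) A R^(2/3) S^(1/2) = (1.486/1910) × 404.2 × 7.03^(2/3) × √0.00027 = 0.019.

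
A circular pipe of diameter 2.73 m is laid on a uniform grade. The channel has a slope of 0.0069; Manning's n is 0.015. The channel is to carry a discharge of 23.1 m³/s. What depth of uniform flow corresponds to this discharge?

y_n = 2.06 m

Manning's equation rearranged: A R^(2/3) = nQ / (1·√S) = 0.015 × 23.1 / (√0.0069) = 4.171.
Try y = 2.24 m: A R^(2/3) = 4.542 — too large.
Try y = 1.41 m: A R^(2/3) = 2.396 — too small.
Try y = 2.06 m: A R^(2/3) = 4.167 — close enough.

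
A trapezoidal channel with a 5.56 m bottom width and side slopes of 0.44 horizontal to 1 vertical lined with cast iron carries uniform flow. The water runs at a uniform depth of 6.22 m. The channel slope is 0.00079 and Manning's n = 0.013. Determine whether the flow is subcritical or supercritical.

With bottom width b = 5.56 m and side slope z = 0.44: A = (b + zy)y = (5.56 + 0.44×6.22)×6.22 = 51.61 m²; P = b + 2y√(1+z²) = 5.56 + 2×6.22×1.093 = 19.15 m.
Hydraulic radius R = A/P = 51.61/19.15 = 2.695 m.
V = (1/n) R^(2/3) √S = (1/0.013) × 2.695^(2/3) × √0.00079 = 4.187 m/s. Hydraulic depth D_h = A/T = 51.61/11.03 = 4.677 m.
Froude number Fr = V/√(g·D_h) = 4.187/√(9.81×4.677) = 0.618, which is less than 1, so the flow is subcritical.

subcritical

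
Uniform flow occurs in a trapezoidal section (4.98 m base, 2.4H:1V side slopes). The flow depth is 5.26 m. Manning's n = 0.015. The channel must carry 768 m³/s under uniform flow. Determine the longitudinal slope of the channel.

S = 0.00381

With bottom width b = 4.98 m and side slope z = 2.4: A = (b + zy)y = (4.98 + 2.4×5.26)×5.26 = 92.6 m²; P = b + 2y√(1+z²) = 4.98 + 2×5.26×2.6 = 32.33 m.
Hydraulic radius R = A/P = 92.6/32.33 = 2.864 m.
From Manning's equation, S = [nQ / (1 A R^(2/3))]² = [0.015 × 768 / (1 × 92.6 × 2.864^(2/3))]² = 0.00381.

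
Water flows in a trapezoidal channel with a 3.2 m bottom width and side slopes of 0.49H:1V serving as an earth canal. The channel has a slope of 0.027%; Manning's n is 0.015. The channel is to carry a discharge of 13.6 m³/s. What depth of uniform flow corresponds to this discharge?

Manning's equation rearranged: A R^(2/3) = nQ / (1·√S) = 0.015 × 13.6 / (√0.00027) = 12.42.
Trying y = 3 m: A R^(2/3) = 17.68 — high.
Trying y = 2 m: A R^(2/3) = 8.866 — low.
Trying y = 2.44 m: A R^(2/3) = 12.39 — matches.

y_n = 2.44 m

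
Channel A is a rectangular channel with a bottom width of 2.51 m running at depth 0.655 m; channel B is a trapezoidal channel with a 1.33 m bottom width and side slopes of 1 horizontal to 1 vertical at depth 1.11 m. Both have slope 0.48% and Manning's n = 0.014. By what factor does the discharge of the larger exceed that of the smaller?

2.07

Channel A: Flow area A = b·y = 2.51 × 0.655 = 1.644 m². Wetted perimeter P = b + 2y = 2.51 + 2×0.655 = 3.82 m. Hydraulic radius R = A/P = 1.644/3.82 = 0.4304 m. Q_A = (1/0.014)·1.644·0.4304^(2/3)·√0.0048 = 4.638 m³/s.
Channel B: With bottom width b = 1.33 m and side slope z = 1: A = (b + zy)y = (1.33 + 1×1.11)×1.11 = 2.708 m²; P = b + 2y√(1+z²) = 1.33 + 2×1.11×1.414 = 4.47 m. Hydraulic radius R = A/P = 2.708/4.47 = 0.606 m. Q_B = (1/0.014)·2.708·0.606^(2/3)·√0.0048 = 9.598 m³/s.
The larger discharge is 9.598 m³/s and the smaller is 4.638 m³/s; the ratio is 2.07.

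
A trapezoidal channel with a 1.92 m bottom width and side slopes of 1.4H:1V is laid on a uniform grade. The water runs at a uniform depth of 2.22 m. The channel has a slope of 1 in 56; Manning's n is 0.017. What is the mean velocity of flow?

With bottom width b = 1.92 m and side slope z = 1.4: A = (b + zy)y = (1.92 + 1.4×2.22)×2.22 = 11.16 m²; P = b + 2y√(1+z²) = 1.92 + 2×2.22×1.72 = 9.559 m.
Hydraulic radius R = A/P = 11.16/9.559 = 1.168 m.
From Manning's equation, V = (1/n) R^(2/3) S^(1/2) = (1/0.017) × 1.168^(2/3) × 0.01786^(1/2) = 8.72 m/s.

V = 8.72 m/s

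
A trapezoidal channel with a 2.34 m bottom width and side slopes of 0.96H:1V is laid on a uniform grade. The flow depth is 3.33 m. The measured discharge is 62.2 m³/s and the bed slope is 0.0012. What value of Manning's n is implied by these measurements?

With bottom width b = 2.34 m and side slope z = 0.96: A = (b + zy)y = (2.34 + 0.96×3.33)×3.33 = 18.44 m²; P = b + 2y√(1+z²) = 2.34 + 2×3.33×1.386 = 11.57 m.
Hydraulic radius R = A/P = 18.44/11.57 = 1.593 m.
Rearranging Manning's equation: n = (1/Q) A R^(2/3) S^(1/2) = (1/62.2) × 18.44 × 1.593^(2/3) × √0.0012 = 0.014.

n = 0.014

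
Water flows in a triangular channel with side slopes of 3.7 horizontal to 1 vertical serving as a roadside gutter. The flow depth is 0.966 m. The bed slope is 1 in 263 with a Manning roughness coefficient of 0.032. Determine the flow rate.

For a triangular section with side slope z = 3.7: A = zy² = 3.7×0.966² = 3.453 m²; P = 2y√(1+z²) = 2×0.966×3.833 = 7.405 m.
Hydraulic radius R = A/P = 3.453/7.405 = 0.4663 m.
Manning's equation: Q = (1/n) A R^(2/3) S^(1/2) = (1/0.032) × 3.453 × 0.4663^(2/3) × 0.003802^(1/2) = 4 m³/s.

Q = 4 m³/s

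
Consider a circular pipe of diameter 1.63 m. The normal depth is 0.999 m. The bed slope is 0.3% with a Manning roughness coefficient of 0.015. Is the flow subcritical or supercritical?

For a circular section of diameter D = 1.63 m at depth y = 0.999 m, the central angle is θ = 2 arccos(1 − 2y/D) = 3.597 rad. Then A = (D²/8)(θ − sin θ) = 1.341 m² and P = Dθ/2 = 2.932 m.
Hydraulic radius R = A/P = 1.341/2.932 = 0.4573 m.
V = (1/n) R^(2/3) √S = (1/0.015) × 0.4573^(2/3) × √0.003 = 2.167 m/s. Hydraulic depth D_h = A/T = 1.341/1.588 = 0.8443 m.
Froude number Fr = V/√(g·D_h) = 2.167/√(9.81×0.8443) = 0.753, which is less than 1, so the flow is subcritical.

subcritical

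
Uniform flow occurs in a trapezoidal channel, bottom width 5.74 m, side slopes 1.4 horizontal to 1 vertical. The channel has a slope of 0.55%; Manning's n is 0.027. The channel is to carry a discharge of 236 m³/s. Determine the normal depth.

y_n = 4.15 m

Manning's equation rearranged: A R^(2/3) = nQ / (1·√S) = 0.027 × 236 / (√0.0055) = 85.92.
Try y = 5.13 m: A R^(2/3) = 132.7 — over.
Try y = 3.34 m: A R^(2/3) = 55.57 — short.
Try y = 4.15 m: A R^(2/3) = 85.78 — matches.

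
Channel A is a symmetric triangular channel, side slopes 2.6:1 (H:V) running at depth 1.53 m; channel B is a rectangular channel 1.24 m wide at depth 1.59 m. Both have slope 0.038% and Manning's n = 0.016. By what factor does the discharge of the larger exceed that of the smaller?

4.22

Channel A: For a triangular section with side slope z = 2.6: A = zy² = 2.6×1.53² = 6.086 m²; P = 2y√(1+z²) = 2×1.53×2.786 = 8.524 m. Hydraulic radius R = A/P = 6.086/8.524 = 0.714 m. Q_A = (1/0.016)·6.086·0.714^(2/3)·√0.00038 = 5.924 m³/s.
Channel B: Flow area A = b·y = 1.24 × 1.59 = 1.972 m². Wetted perimeter P = b + 2y = 1.24 + 2×1.59 = 4.42 m. Hydraulic radius R = A/P = 1.972/4.42 = 0.4461 m. Q_B = (1/0.016)·1.972·0.4461^(2/3)·√0.00038 = 1.402 m³/s.
The larger discharge is 5.924 m³/s and the smaller is 1.402 m³/s; the ratio is 4.22.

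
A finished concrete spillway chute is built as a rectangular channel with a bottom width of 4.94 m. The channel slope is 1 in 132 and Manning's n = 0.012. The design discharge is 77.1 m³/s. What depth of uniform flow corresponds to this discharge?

Manning's equation rearranged: A R^(2/3) = nQ / (1·√S) = 0.012 × 77.1 / (√0.007576) = 10.63.
At y = 1.37 m: A R^(2/3) = 6.221 — too small.
At y = 2.01 m: A R^(2/3) = 10.63 — matches.

y_n = 2.01 m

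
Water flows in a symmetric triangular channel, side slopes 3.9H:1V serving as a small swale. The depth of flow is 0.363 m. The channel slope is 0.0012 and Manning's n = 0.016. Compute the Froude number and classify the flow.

subcritical

For a triangular section with side slope z = 3.9: A = zy² = 3.9×0.363² = 0.5139 m²; P = 2y√(1+z²) = 2×0.363×4.026 = 2.923 m.
Hydraulic radius R = A/P = 0.5139/2.923 = 0.1758 m.
V = (1/n) R^(2/3) √S = (1/0.016) × 0.1758^(2/3) × √0.0012 = 0.6795 m/s. Hydraulic depth D_h = A/T = 0.5139/2.831 = 0.1815 m.
Froude number Fr = V/√(g·D_h) = 0.6795/√(9.81×0.1815) = 0.509, which is less than 1, so the flow is subcritical.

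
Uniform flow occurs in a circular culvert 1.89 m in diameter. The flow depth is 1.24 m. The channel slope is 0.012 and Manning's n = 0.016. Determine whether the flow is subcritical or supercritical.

For a circular section of diameter D = 1.89 m at depth y = 1.24 m, the central angle is θ = 2 arccos(1 − 2y/D) = 3.777 rad. Then A = (D²/8)(θ − sin θ) = 1.951 m² and P = Dθ/2 = 3.569 m.
Hydraulic radius R = A/P = 1.951/3.569 = 0.5467 m.
V = (1/n) R^(2/3) √S = (1/0.016) × 0.5467^(2/3) × √0.012 = 4.578 m/s. Hydraulic depth D_h = A/T = 1.951/1.796 = 1.087 m.
Froude number Fr = V/√(g·D_h) = 4.578/√(9.81×1.087) = 1.4, which is greater than 1, so the flow is supercritical.

supercritical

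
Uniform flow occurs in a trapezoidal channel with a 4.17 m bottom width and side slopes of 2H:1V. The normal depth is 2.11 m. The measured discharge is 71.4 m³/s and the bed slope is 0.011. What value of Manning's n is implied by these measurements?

With bottom width b = 4.17 m and side slope z = 2: A = (b + zy)y = (4.17 + 2×2.11)×2.11 = 17.7 m²; P = b + 2y√(1+z²) = 4.17 + 2×2.11×2.236 = 13.61 m.
Hydraulic radius R = A/P = 17.7/13.61 = 1.301 m.
Rearranging Manning's equation: n = (1/Q) A R^(2/3) S^(1/2) = (1/71.4) × 17.7 × 1.301^(2/3) × √0.011 = 0.031.

n = 0.031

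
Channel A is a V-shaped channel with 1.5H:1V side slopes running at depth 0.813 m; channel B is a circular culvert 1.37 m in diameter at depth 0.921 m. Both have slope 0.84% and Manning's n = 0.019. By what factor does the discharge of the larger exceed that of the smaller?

1.19

Channel A: For a triangular section with side slope z = 1.5: A = zy² = 1.5×0.813² = 0.9915 m²; P = 2y√(1+z²) = 2×0.813×1.803 = 2.931 m. Hydraulic radius R = A/P = 0.9915/2.931 = 0.3382 m. Q_A = (1/0.019)·0.9915·0.3382^(2/3)·√0.0084 = 2.322 m³/s.
Channel B: For a circular section of diameter D = 1.37 m at depth y = 0.921 m, the central angle is θ = 2 arccos(1 − 2y/D) = 3.845 rad. Then A = (D²/8)(θ − sin θ) = 1.054 m² and P = Dθ/2 = 2.634 m. Hydraulic radius R = A/P = 1.054/2.634 = 0.4001 m. Q_B = (1/0.019)·1.054·0.4001^(2/3)·√0.0084 = 2.76 m³/s.
The larger discharge is 2.76 m³/s and the smaller is 2.322 m³/s; the ratio is 1.19.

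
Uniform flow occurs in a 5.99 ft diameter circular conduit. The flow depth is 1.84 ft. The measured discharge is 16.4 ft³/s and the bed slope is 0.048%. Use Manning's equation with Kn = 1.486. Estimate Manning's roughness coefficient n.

For a circular section of diameter D = 5.99 ft at depth y = 1.84 ft, the central angle is θ = 2 arccos(1 − 2y/D) = 2.35 rad. Then A = (D²/8)(θ − sin θ) = 7.347 ft² and P = Dθ/2 = 7.038 ft.
Hydraulic radius R = A/P = 7.347/7.038 = 1.044 ft.
Rearranging Manning's equation: n = (1.486/Q) A R^(2/3) S^(1/2) = (1.486/16.4) × 7.347 × 1.044^(2/3) × √0.00048 = 0.015.

n = 0.015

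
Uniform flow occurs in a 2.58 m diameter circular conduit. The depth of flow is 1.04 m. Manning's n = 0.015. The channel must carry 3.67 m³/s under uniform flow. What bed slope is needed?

S = 0.0017

For a circular section of diameter D = 2.58 m at depth y = 1.04 m, the central angle is θ = 2 arccos(1 − 2y/D) = 2.752 rad. Then A = (D²/8)(θ − sin θ) = 1.973 m² and P = Dθ/2 = 3.549 m.
Hydraulic radius R = A/P = 1.973/3.549 = 0.5559 m.
From Manning's equation, S = [nQ / (1 A R^(2/3))]² = [0.015 × 3.67 / (1 × 1.973 × 0.5559^(2/3))]² = 0.0017.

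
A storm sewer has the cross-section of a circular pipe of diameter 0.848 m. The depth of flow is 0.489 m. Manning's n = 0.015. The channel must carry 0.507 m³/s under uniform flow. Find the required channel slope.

S = 0.00359

For a circular section of diameter D = 0.848 m at depth y = 0.489 m, the central angle is θ = 2 arccos(1 − 2y/D) = 3.449 rad. Then A = (D²/8)(θ − sin θ) = 0.3373 m² and P = Dθ/2 = 1.463 m.
Hydraulic radius R = A/P = 0.3373/1.463 = 0.2306 m.
From Manning's equation, S = [nQ / (1 A R^(2/3))]² = [0.015 × 0.507 / (1 × 0.3373 × 0.2306^(2/3))]² = 0.00359.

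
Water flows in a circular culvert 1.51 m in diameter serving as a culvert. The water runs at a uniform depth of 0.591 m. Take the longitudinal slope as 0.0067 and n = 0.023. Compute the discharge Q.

For a circular section of diameter D = 1.51 m at depth y = 0.591 m, the central angle is θ = 2 arccos(1 − 2y/D) = 2.704 rad. Then A = (D²/8)(θ − sin θ) = 0.6497 m² and P = Dθ/2 = 2.041 m.
Hydraulic radius R = A/P = 0.6497/2.041 = 0.3183 m.
Manning's equation: Q = (1/n) A R^(2/3) S^(1/2) = (1/0.023) × 0.6497 × 0.3183^(2/3) × 0.0067^(1/2) = 1.08 m³/s.

Q = 1.08 m³/s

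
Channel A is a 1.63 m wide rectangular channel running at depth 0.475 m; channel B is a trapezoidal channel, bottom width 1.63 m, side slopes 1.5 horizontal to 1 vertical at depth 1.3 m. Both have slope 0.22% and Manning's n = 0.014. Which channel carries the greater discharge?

Channel A: Flow area A = b·y = 1.63 × 0.475 = 0.7742 m². Wetted perimeter P = b + 2y = 1.63 + 2×0.475 = 2.58 m. Hydraulic radius R = A/P = 0.7742/2.58 = 0.3001 m. Q_A = (1/0.014)·0.7742·0.3001^(2/3)·√0.0022 = 1.163 m³/s.
Channel B: With bottom width b = 1.63 m and side slope z = 1.5: A = (b + zy)y = (1.63 + 1.5×1.3)×1.3 = 4.654 m²; P = b + 2y√(1+z²) = 1.63 + 2×1.3×1.803 = 6.317 m. Hydraulic radius R = A/P = 4.654/6.317 = 0.7367 m. Q_B = (1/0.014)·4.654·0.7367^(2/3)·√0.0022 = 12.72 m³/s.
Q_A = 1.163 m³/s vs Q_B = 12.72 m³/s, so channel B carries more.

channel B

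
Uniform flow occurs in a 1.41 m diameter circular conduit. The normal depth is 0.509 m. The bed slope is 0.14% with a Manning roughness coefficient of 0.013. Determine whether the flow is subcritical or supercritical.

For a circular section of diameter D = 1.41 m at depth y = 0.509 m, the central angle is θ = 2 arccos(1 − 2y/D) = 2.578 rad. Then A = (D²/8)(θ − sin θ) = 0.508 m² and P = Dθ/2 = 1.818 m.
Hydraulic radius R = A/P = 0.508/1.818 = 0.2795 m.
V = (1/n) R^(2/3) √S = (1/0.013) × 0.2795^(2/3) × √0.0014 = 1.23 m/s. Hydraulic depth D_h = A/T = 0.508/1.354 = 0.375 m.
Froude number Fr = V/√(g·D_h) = 1.23/√(9.81×0.375) = 0.641, which is less than 1, so the flow is subcritical.

subcritical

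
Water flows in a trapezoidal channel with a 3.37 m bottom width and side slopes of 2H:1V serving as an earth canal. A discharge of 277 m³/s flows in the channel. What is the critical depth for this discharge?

At critical depth, Q² T / (g A³) = 1, i.e. A³/T = Q²/g = 277²/9.81 = 7822.
Try y = 3.19 m: A³/T = 1865 — low.
Try y = 5.49 m: A³/T = 19300 — high.
Try y = 4.47 m: A³/T = 7840 — matches.

y_c = 4.47 m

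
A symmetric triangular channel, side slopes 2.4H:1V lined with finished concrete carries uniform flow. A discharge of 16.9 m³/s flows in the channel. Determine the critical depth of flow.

At critical depth, Q² T / (g A³) = 1, i.e. A³/T = Q²/g = 16.9²/9.81 = 29.11.
Trying y = 1.89 m: A³/T = 69.45 — high.
Trying y = 1.59 m: A³/T = 29.27 — matches.

y_c = 1.59 m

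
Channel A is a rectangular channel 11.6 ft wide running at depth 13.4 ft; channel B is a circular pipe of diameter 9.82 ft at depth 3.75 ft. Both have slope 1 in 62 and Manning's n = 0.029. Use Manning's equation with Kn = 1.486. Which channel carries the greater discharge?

channel A

Channel A: Flow area A = b·y = 11.6 × 13.4 = 155.4 ft². Wetted perimeter P = b + 2y = 11.6 + 2×13.4 = 38.4 ft. Hydraulic radius R = A/P = 155.4/38.4 = 4.048 ft. Q_A = (1.486/0.029)·155.4·4.048^(2/3)·√0.01613 = 2569 ft³/s.
Channel B: For a circular section of diameter D = 9.82 ft at depth y = 3.75 ft, the central angle is θ = 2 arccos(1 − 2y/D) = 2.665 rad. Then A = (D²/8)(θ − sin θ) = 26.58 ft² and P = Dθ/2 = 13.08 ft. Hydraulic radius R = A/P = 26.58/13.08 = 2.032 ft. Q_B = (1.486/0.029)·26.58·2.032^(2/3)·√0.01613 = 277.5 ft³/s.
Q_A = 2569 ft³/s vs Q_B = 277.5 ft³/s, so channel A carries more.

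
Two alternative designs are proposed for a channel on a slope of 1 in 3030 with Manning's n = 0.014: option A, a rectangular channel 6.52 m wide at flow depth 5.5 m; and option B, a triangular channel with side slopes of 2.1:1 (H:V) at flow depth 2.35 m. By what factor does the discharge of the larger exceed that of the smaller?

4.79

Channel A: Flow area A = b·y = 6.52 × 5.5 = 35.86 m². Wetted perimeter P = b + 2y = 6.52 + 2×5.5 = 17.52 m. Hydraulic radius R = A/P = 35.86/17.52 = 2.047 m. Q_A = (1/0.014)·35.86·2.047^(2/3)·√0.00033 = 75.01 m³/s.
Channel B: For a triangular section with side slope z = 2.1: A = zy² = 2.1×2.35² = 11.6 m²; P = 2y√(1+z²) = 2×2.35×2.326 = 10.93 m. Hydraulic radius R = A/P = 11.6/10.93 = 1.061 m. Q_B = (1/0.014)·11.6·1.061^(2/3)·√0.00033 = 15.65 m³/s.
The larger discharge is 75.01 m³/s and the smaller is 15.65 m³/s; the ratio is 4.79.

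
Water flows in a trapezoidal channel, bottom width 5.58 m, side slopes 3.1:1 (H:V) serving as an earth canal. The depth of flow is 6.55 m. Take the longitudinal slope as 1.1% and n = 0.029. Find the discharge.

With bottom width b = 5.58 m and side slope z = 3.1: A = (b + zy)y = (5.58 + 3.1×6.55)×6.55 = 169.5 m²; P = b + 2y√(1+z²) = 5.58 + 2×6.55×3.257 = 48.25 m.
Hydraulic radius R = A/P = 169.5/48.25 = 3.514 m.
Manning's equation: Q = (1/n) A R^(2/3) S^(1/2) = (1/0.029) × 169.5 × 3.514^(2/3) × 0.011^(1/2) = 1420 m³/s.

Q = 1420 m³/s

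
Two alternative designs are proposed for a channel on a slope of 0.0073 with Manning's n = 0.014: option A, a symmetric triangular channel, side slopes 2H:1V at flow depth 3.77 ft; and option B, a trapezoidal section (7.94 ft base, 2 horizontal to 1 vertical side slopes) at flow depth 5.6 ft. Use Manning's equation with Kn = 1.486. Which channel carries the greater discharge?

channel B

Channel A: For a triangular section with side slope z = 2: A = zy² = 2×3.77² = 28.43 ft²; P = 2y√(1+z²) = 2×3.77×2.236 = 16.86 ft. Hydraulic radius R = A/P = 28.43/16.86 = 1.686 ft. Q_A = (1.486/0.014)·28.43·1.686^(2/3)·√0.0073 = 365.2 ft³/s.
Channel B: With bottom width b = 7.94 ft and side slope z = 2: A = (b + zy)y = (7.94 + 2×5.6)×5.6 = 107.2 ft²; P = b + 2y√(1+z²) = 7.94 + 2×5.6×2.236 = 32.98 ft. Hydraulic radius R = A/P = 107.2/32.98 = 3.25 ft. Q_B = (1.486/0.014)·107.2·3.25^(2/3)·√0.0073 = 2133 ft³/s.
Q_A = 365.2 ft³/s vs Q_B = 2133 ft³/s, so channel B carries more.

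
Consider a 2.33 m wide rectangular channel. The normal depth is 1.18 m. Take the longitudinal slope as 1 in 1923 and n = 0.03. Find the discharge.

Q = 1.46 m³/s

Flow area A = b·y = 2.33 × 1.18 = 2.749 m². Wetted perimeter P = b + 2y = 2.33 + 2×1.18 = 4.69 m.
Hydraulic radius R = A/P = 2.749/4.69 = 0.5862 m.
Manning's equation: Q = (1/n) A R^(2/3) S^(1/2) = (1/0.03) × 2.749 × 0.5862^(2/3) × 0.00052^(1/2) = 1.46 m³/s.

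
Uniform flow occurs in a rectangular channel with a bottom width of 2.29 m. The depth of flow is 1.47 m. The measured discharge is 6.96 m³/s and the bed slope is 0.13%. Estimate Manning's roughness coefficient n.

Flow area A = b·y = 2.29 × 1.47 = 3.366 m². Wetted perimeter P = b + 2y = 2.29 + 2×1.47 = 5.23 m.
Hydraulic radius R = A/P = 3.366/5.23 = 0.6437 m.
Rearranging Manning's equation: n = (1/Q) A R^(2/3) S^(1/2) = (1/6.96) × 3.366 × 0.6437^(2/3) × √0.0013 = 0.013.

n = 0.013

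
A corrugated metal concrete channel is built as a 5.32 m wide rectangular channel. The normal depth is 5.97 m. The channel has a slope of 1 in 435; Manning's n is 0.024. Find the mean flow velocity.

Flow area A = b·y = 5.32 × 5.97 = 31.76 m². Wetted perimeter P = b + 2y = 5.32 + 2×5.97 = 17.26 m.
Hydraulic radius R = A/P = 31.76/17.26 = 1.84 m.
From Manning's equation, V = (1/n) R^(2/3) S^(1/2) = (1/0.024) × 1.84^(2/3) × 0.002299^(1/2) = 3 m/s.

V = 3 m/s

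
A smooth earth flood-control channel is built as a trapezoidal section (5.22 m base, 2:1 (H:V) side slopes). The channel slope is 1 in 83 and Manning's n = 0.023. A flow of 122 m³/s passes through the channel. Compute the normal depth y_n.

Manning's equation rearranged: A R^(2/3) = nQ / (1·√S) = 0.023 × 122 / (√0.01205) = 25.56.
Try y = 2.55 m: A R^(2/3) = 35.74 — over.
Try y = 2.16 m: A R^(2/3) = 25.6 — close enough.

y_n = 2.16 m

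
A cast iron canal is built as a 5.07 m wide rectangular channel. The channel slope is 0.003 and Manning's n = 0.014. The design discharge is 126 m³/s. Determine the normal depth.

Manning's equation rearranged: A R^(2/3) = nQ / (1·√S) = 0.014 × 126 / (√0.003) = 32.21.
Try y = 3.78 m: A R^(2/3) = 25.31 — short.
Try y = 5.17 m: A R^(2/3) = 37.35 — over.
Try y = 4.58 m: A R^(2/3) = 32.18 — ≈ 32.21.

y_n = 4.58 m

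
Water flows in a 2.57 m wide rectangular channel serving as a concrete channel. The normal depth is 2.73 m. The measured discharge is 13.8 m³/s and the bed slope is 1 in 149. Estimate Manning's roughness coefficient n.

n = 0.0381

Flow area A = b·y = 2.57 × 2.73 = 7.016 m². Wetted perimeter P = b + 2y = 2.57 + 2×2.73 = 8.03 m.
Hydraulic radius R = A/P = 7.016/8.03 = 0.8737 m.
Rearranging Manning's equation: n = (1/Q) A R^(2/3) S^(1/2) = (1/13.8) × 7.016 × 0.8737^(2/3) × √0.006711 = 0.0381.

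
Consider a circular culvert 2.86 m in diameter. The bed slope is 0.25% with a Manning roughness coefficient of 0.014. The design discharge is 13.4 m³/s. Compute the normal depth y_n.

y_n = 1.81 m

Manning's equation rearranged: A R^(2/3) = nQ / (1·√S) = 0.014 × 13.4 / (√0.0025) = 3.752.
Trying y = 1.99 m: A R^(2/3) = 4.267 — too large.
Trying y = 1.47 m: A R^(2/3) = 2.691 — too small.
Trying y = 1.81 m: A R^(2/3) = 3.738 — ≈ 3.752.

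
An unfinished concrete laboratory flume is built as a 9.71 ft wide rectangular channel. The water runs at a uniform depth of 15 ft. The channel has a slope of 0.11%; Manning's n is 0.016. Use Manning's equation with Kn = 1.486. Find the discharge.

Q = 1070 ft³/s

Flow area A = b·y = 9.71 × 15 = 145.7 ft². Wetted perimeter P = b + 2y = 9.71 + 2×15 = 39.71 ft.
Hydraulic radius R = A/P = 145.7/39.71 = 3.668 ft.
Manning's equation: Q = (1.486/n) A R^(2/3) S^(1/2) = (1.486/0.016) × 145.7 × 3.668^(2/3) × 0.0011^(1/2) = 1070 ft³/s.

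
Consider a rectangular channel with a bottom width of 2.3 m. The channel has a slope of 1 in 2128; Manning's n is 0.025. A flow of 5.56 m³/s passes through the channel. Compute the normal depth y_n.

y_n = 3.13 m

Manning's equation rearranged: A R^(2/3) = nQ / (1·√S) = 0.025 × 5.56 / (√0.0004699) = 6.412.
Trying y = 4 m: A R^(2/3) = 8.533 — high.
Trying y = 3.13 m: A R^(2/3) = 6.414 — matches.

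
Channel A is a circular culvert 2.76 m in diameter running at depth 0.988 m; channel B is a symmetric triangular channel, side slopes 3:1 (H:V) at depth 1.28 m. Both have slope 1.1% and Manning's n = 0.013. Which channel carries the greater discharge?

Channel A: For a circular section of diameter D = 2.76 m at depth y = 0.988 m, the central angle is θ = 2 arccos(1 − 2y/D) = 2.566 rad. Then A = (D²/8)(θ − sin θ) = 1.924 m² and P = Dθ/2 = 3.54 m. Hydraulic radius R = A/P = 1.924/3.54 = 0.5435 m. Q_A = (1/0.013)·1.924·0.5435^(2/3)·√0.011 = 10.34 m³/s.
Channel B: For a triangular section with side slope z = 3: A = zy² = 3×1.28² = 4.915 m²; P = 2y√(1+z²) = 2×1.28×3.162 = 8.095 m. Hydraulic radius R = A/P = 4.915/8.095 = 0.6072 m. Q_B = (1/0.013)·4.915·0.6072^(2/3)·√0.011 = 28.43 m³/s.
Q_A = 10.34 m³/s vs Q_B = 28.43 m³/s, so channel B carries more.

channel B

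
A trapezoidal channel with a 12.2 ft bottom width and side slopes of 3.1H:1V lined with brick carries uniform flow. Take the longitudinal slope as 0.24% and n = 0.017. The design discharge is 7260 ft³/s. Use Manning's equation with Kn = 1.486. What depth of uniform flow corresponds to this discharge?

Manning's equation rearranged: A R^(2/3) = nQ / (1.486·√S) = 0.017 × 7260 / (1.486 × √0.0024) = 1695.
Try y = 7.54 ft: A R^(2/3) = 717.4 — too small.
Try y = 14.1 ft: A R^(2/3) = 3041 — too large.
Try y = 11 ft: A R^(2/3) = 1695 — matches.

y_n = 11 ft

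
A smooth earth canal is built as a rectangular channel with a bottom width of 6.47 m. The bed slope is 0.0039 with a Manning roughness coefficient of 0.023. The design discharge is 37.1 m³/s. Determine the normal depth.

Manning's equation rearranged: A R^(2/3) = nQ / (1·√S) = 0.023 × 37.1 / (√0.0039) = 13.66.
Try y = 1.51 m: A R^(2/3) = 9.961 — too small.
Try y = 2.22 m: A R^(2/3) = 17.25 — too large.
Try y = 1.88 m: A R^(2/3) = 13.65 — close enough.

y_n = 1.88 m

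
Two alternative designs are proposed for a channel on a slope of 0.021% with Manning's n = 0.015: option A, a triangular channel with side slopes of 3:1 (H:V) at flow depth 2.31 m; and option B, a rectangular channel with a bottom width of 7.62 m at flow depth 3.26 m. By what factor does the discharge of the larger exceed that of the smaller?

2.13

Channel A: For a triangular section with side slope z = 3: A = zy² = 3×2.31² = 16.01 m²; P = 2y√(1+z²) = 2×2.31×3.162 = 14.61 m. Hydraulic radius R = A/P = 16.01/14.61 = 1.096 m. Q_A = (1/0.015)·16.01·1.096^(2/3)·√0.00021 = 16.44 m³/s.
Channel B: Flow area A = b·y = 7.62 × 3.26 = 24.84 m². Wetted perimeter P = b + 2y = 7.62 + 2×3.26 = 14.14 m. Hydraulic radius R = A/P = 24.84/14.14 = 1.757 m. Q_B = (1/0.015)·24.84·1.757^(2/3)·√0.00021 = 34.94 m³/s.
The larger discharge is 34.94 m³/s and the smaller is 16.44 m³/s; the ratio is 2.13.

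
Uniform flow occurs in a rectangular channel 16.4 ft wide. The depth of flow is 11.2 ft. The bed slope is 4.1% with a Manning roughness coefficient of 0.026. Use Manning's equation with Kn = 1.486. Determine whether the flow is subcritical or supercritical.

Flow area A = b·y = 16.4 × 11.2 = 183.7 ft². Wetted perimeter P = b + 2y = 16.4 + 2×11.2 = 38.8 ft.
Hydraulic radius R = A/P = 183.7/38.8 = 4.734 ft.
V = (1.486/n) R^(2/3) √S = (1.486/0.026) × 4.734^(2/3) × √0.041 = 32.63 ft/s. Hydraulic depth D_h = A/T = 183.7/16.4 = 11.2 ft.
Froude number Fr = V/√(g·D_h) = 32.63/√(32.2×11.2) = 1.72, which is greater than 1, so the flow is supercritical.

supercritical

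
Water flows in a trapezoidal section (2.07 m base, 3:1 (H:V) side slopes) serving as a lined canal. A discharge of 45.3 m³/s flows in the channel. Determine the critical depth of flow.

y_c = 1.84 m

At critical depth, Q² T / (g A³) = 1, i.e. A³/T = Q²/g = 45.3²/9.81 = 209.2.
Trying y = 2.19 m: A³/T = 445.4 — too large.
Trying y = 1.56 m: A³/T = 102.2 — too small.
Trying y = 1.84 m: A³/T = 207.8 — matches.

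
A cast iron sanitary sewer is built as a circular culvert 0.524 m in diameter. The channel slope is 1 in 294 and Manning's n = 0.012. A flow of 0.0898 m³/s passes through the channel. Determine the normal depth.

y_n = 0.208 m

Manning's equation rearranged: A R^(2/3) = nQ / (1·√S) = 0.012 × 0.0898 / (√0.003401) = 0.01848.
At y = 0.233 m: A R^(2/3) = 0.02268 — too large.
At y = 0.166 m: A R^(2/3) = 0.0121 — too small.
At y = 0.208 m: A R^(2/3) = 0.01848 — ≈ 0.01848.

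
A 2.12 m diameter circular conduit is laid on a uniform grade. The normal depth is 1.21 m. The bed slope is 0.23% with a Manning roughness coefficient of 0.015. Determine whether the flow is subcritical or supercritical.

For a circular section of diameter D = 2.12 m at depth y = 1.21 m, the central angle is θ = 2 arccos(1 − 2y/D) = 3.426 rad. Then A = (D²/8)(θ − sin θ) = 2.082 m² and P = Dθ/2 = 3.631 m.
Hydraulic radius R = A/P = 2.082/3.631 = 0.5733 m.
V = (1/n) R^(2/3) √S = (1/0.015) × 0.5733^(2/3) × √0.0023 = 2.207 m/s. Hydraulic depth D_h = A/T = 2.082/2.099 = 0.992 m.
Froude number Fr = V/√(g·D_h) = 2.207/√(9.81×0.992) = 0.707, which is less than 1, so the flow is subcritical.

subcritical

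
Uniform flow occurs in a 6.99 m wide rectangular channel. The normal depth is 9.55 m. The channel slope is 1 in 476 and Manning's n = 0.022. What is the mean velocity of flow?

V = 3.9 m/s

Flow area A = b·y = 6.99 × 9.55 = 66.75 m². Wetted perimeter P = b + 2y = 6.99 + 2×9.55 = 26.09 m.
Hydraulic radius R = A/P = 66.75/26.09 = 2.559 m.
From Manning's equation, V = (1/n) R^(2/3) S^(1/2) = (1/0.022) × 2.559^(2/3) × 0.002101^(1/2) = 3.9 m/s.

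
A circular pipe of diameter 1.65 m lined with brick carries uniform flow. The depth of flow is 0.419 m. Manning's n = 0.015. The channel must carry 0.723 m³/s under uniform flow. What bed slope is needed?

For a circular section of diameter D = 1.65 m at depth y = 0.419 m, the central angle is θ = 2 arccos(1 − 2y/D) = 2.113 rad. Then A = (D²/8)(θ − sin θ) = 0.4273 m² and P = Dθ/2 = 1.743 m.
Hydraulic radius R = A/P = 0.4273/1.743 = 0.2452 m.
From Manning's equation, S = [nQ / (1 A R^(2/3))]² = [0.015 × 0.723 / (1 × 0.4273 × 0.2452^(2/3))]² = 0.0042.

S = 0.0042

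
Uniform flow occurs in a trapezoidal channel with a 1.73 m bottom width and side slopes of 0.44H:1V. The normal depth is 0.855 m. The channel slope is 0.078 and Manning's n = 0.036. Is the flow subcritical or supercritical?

supercritical

With bottom width b = 1.73 m and side slope z = 0.44: A = (b + zy)y = (1.73 + 0.44×0.855)×0.855 = 1.801 m²; P = b + 2y√(1+z²) = 1.73 + 2×0.855×1.093 = 3.598 m.
Hydraulic radius R = A/P = 1.801/3.598 = 0.5005 m.
V = (1/n) R^(2/3) √S = (1/0.036) × 0.5005^(2/3) × √0.078 = 4.89 m/s. Hydraulic depth D_h = A/T = 1.801/2.482 = 0.7254 m.
Froude number Fr = V/√(g·D_h) = 4.89/√(9.81×0.7254) = 1.83, which is greater than 1, so the flow is supercritical.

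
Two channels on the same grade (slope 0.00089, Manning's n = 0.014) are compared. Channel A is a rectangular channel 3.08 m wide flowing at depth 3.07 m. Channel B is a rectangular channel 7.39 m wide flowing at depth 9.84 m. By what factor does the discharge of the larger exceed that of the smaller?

14.6

Channel A: Flow area A = b·y = 3.08 × 3.07 = 9.456 m². Wetted perimeter P = b + 2y = 3.08 + 2×3.07 = 9.22 m. Hydraulic radius R = A/P = 9.456/9.22 = 1.026 m. Q_A = (1/0.014)·9.456·1.026^(2/3)·√0.00089 = 20.49 m³/s.
Channel B: Flow area A = b·y = 7.39 × 9.84 = 72.72 m². Wetted perimeter P = b + 2y = 7.39 + 2×9.84 = 27.07 m. Hydraulic radius R = A/P = 72.72/27.07 = 2.686 m. Q_B = (1/0.014)·72.72·2.686^(2/3)·√0.00089 = 299.4 m³/s.
The larger discharge is 299.4 m³/s and the smaller is 20.49 m³/s; the ratio is 14.6.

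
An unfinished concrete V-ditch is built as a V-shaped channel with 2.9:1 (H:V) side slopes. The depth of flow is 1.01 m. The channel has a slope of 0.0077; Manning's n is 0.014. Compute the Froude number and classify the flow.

supercritical

For a triangular section with side slope z = 2.9: A = zy² = 2.9×1.01² = 2.958 m²; P = 2y√(1+z²) = 2×1.01×3.068 = 6.196 m.
Hydraulic radius R = A/P = 2.958/6.196 = 0.4774 m.
V = (1/n) R^(2/3) √S = (1/0.014) × 0.4774^(2/3) × √0.0077 = 3.829 m/s. Hydraulic depth D_h = A/T = 2.958/5.858 = 0.505 m.
Froude number Fr = V/√(g·D_h) = 3.829/√(9.81×0.505) = 1.72, which is greater than 1, so the flow is supercritical.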